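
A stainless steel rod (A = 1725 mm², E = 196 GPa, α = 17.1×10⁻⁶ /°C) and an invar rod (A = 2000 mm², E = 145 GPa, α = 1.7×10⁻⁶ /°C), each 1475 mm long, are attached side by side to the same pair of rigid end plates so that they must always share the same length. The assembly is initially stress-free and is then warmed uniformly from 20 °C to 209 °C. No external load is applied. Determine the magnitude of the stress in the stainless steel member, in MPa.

Equilibrium of a rigid end plate with no external load gives equal and opposite internal forces ±P in the two members. Since α_{stainless steel} > α_{invar}, heating drives the stainless steel into compression and the invar into tension.
Setting the final lengths equal and cancelling L: (α₁ − α₂)ΔT = P/(A₁E₁) + P/(A₂E₂).
|α₁ − α₂|·ΔT = 15.4×10⁻⁶ × 189 = 0.002911.
1/(A₁E₁) + 1/(A₂E₂) = 1/(1725×196×10³) + 1/(2000×145×10³) = 6.406×10⁻⁹ N⁻¹.
So P = 0.002911 / 6.406×10⁻⁹ = 454.4 kN.
σ_{stainless steel} = P/A₁ = 454400/1725 = 263.4 MPa, compressive.

σ ≈ 263 MPa (compressive)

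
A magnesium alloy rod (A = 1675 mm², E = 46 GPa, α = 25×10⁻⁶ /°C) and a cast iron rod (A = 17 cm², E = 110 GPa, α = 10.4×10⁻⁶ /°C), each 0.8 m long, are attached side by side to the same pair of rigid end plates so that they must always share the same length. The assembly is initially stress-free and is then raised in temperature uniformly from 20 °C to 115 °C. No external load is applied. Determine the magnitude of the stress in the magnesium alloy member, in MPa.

σ ≈ 45.2 MPa (compressive)

Both members must finish at the same length. With the larger α, the magnesium alloy tends to over-expand; the plates restrain it, putting the magnesium alloy in compression and the cast iron in tension. With no external load the two internal forces are equal and opposite, magnitude P.
Setting the final lengths equal and cancelling L: (α₁ − α₂)ΔT = P/(A₁E₁) + P/(A₂E₂).
|α₁ − α₂|·ΔT = 14.6×10⁻⁶ × 95 = 0.001387.
1/(A₁E₁) + 1/(A₂E₂) = 1/(1675×46×10³) + 1/(1700×110×10³) = 1.833×10⁻⁸ N⁻¹.
P = 0.001387 / 1.833×10⁻⁸ = 75680 N = 75.68 kN.
σ_{magnesium alloy} = P/A₁ = 75680/1675 = 45.18 MPa, compressive.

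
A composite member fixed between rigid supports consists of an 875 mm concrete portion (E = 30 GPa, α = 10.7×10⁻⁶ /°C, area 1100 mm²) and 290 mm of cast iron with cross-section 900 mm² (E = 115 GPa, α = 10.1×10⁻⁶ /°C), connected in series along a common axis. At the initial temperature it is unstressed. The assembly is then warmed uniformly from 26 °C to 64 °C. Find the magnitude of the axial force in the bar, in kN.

P ≈ 15.9 kN (compressive)

Free thermal expansion of the whole bar: Σ αᵢΔT Lᵢ = 10.7×10⁻⁶×38×875 + 10.1×10⁻⁶×38×290 = 0.4671 mm.
Since the ends are fixed, an axial force P builds up, equal in every segment, with P · Σ Lᵢ/(AᵢEᵢ) = δ_free.
Σ Lᵢ/(AᵢEᵢ) = 875/(1100×30×10³) + 290/(900×115×10³) = 2.932×10⁻⁵ mm/N.
Hence P = δ_free / Σ(L/AE) = 0.4671/2.932×10⁻⁵ = 15.93 kN (compressive).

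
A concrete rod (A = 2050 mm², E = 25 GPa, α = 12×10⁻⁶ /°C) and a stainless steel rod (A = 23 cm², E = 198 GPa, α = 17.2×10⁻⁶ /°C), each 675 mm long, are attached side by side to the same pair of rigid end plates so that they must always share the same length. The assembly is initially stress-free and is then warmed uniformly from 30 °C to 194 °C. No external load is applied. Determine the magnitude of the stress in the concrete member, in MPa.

The stainless steel has the larger α, so on heating it would change length more than the concrete if both were free. The rigid plates force a common final length, so the stainless steel is put into compression and the concrete into tension, with equal and opposite forces P (no external load).
Setting the final lengths equal and cancelling L: (α₁ − α₂)ΔT = P/(A₁E₁) + P/(A₂E₂).
|α₁ − α₂|·ΔT = 5.2×10⁻⁶ × 164 = 0.0008528.
1/(A₁E₁) + 1/(A₂E₂) = 1/(2050×25×10³) + 1/(2300×198×10³) = 2.171×10⁻⁸ N⁻¹.
P = 0.0008528 / 2.171×10⁻⁸ = 39280 N = 39.28 kN.
σ_{concrete} = P/A₁ = 39280/2050 = 19.16 MPa, tensile.

σ ≈ 19.2 MPa (tensile)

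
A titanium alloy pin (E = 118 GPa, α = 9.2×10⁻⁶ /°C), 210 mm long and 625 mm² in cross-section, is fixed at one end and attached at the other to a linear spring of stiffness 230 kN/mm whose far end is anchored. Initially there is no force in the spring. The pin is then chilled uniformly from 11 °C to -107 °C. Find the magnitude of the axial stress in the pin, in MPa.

σ ≈ 50.7 MPa (tensile)

If the spring were absent the pin would shorten by αΔT L = 9.2×10⁻⁶ × 118 × 210 = 0.228 mm.
Let P be the tensile force in the spring. The pin extends elastically by PL/(AE) and the spring stretches by P/k; together these equal δ_free.
P [ L/(AE) + 1/k ] = δ_free → P [ 210/(625×118×10³) + 1/(230×10³) ] = 0.228.
P = 0.228 / 7.195×10⁻⁶ = 31680 N.
σ = P/A = 31680/625 = 50.69 MPa.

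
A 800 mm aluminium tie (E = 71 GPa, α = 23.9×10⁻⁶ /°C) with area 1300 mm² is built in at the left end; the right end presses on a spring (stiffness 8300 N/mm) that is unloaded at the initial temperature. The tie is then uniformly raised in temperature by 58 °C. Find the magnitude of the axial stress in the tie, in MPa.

σ ≈ 6.61 MPa (compressive)

If the spring were absent the tie would lengthen by αΔT L = 23.9×10⁻⁶ × 58 × 800 = 1.109 mm.
Let P be the compressive force at the spring. The tie shortens elastically by PL/(AE) and the spring compresses by P/k; together these equal δ_free.
So P = δ_free / [L/(AE) + 1/k] = 1.109 / [ 800/(1300×71×10³) + 1/(8300) ].
P = 1.109 / 0.0001291 = 8587 N.
σ = P/A = 8587/1300 = 6.605 MPa.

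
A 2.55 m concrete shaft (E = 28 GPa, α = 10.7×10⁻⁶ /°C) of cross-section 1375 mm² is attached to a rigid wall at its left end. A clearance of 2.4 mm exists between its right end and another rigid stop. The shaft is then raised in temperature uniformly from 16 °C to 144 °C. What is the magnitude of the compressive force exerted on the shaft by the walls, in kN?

P ≈ 16.5 kN

Free thermal elongation = αΔT L = 10.7×10⁻⁶ × 128 × 2550 = 3.492 mm.
This exceeds the 2.4 mm gap, so the wall pushes back. The portion of expansion that must be recovered elastically is δ_free − gap = 3.492 − 2.4 = 1.092 mm.
That suppressed elongation corresponds to σ = E·Δ/L = 28×10³ × 1.092/2550 = 12 MPa.
P = σA = 12 × 1375 = 16.49 kN.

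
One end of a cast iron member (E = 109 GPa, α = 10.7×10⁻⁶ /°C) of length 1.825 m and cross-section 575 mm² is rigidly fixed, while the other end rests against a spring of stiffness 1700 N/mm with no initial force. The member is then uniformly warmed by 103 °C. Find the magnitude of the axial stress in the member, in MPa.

If the spring were absent the member would lengthen by αΔT L = 10.7×10⁻⁶ × 103 × 1825 = 2.011 mm.
Let P be the compressive force at the spring. The member shortens elastically by PL/(AE) and the spring compresses by P/k; together these equal δ_free.
P [ L/(AE) + 1/k ] = δ_free → P [ 1825/(575×109×10³) + 1/(1700) ] = 2.011.
P = 2.011 / 0.0006174 = 3258 N.
σ = P/A = 3258/575 = 5.666 MPa.

σ ≈ 5.67 MPa (compressive)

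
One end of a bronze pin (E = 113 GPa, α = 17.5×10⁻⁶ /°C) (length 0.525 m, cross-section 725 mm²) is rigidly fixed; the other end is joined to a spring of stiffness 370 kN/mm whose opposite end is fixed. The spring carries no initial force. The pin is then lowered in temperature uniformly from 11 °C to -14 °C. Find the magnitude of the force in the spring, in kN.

Free thermal contraction: δ_free = αΔT L = 17.5×10⁻⁶ × 25 × 525 = 0.2297 mm.
Let P be the tensile force in the spring. The pin extends elastically by PL/(AE) and the spring stretches by P/k; together these equal δ_free.
P [ L/(AE) + 1/k ] = δ_free → P [ 525/(725×113×10³) + 1/(370×10³) ] = 0.2297.
P = 0.2297 / 9.111×10⁻⁶ = 25210 N.

P ≈ 25.2 kN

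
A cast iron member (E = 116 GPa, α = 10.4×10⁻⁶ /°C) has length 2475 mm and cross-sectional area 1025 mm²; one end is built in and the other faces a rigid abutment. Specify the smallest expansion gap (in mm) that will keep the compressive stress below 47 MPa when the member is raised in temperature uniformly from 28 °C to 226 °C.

g ≈ 4.09 mm

With no wall the member would lengthen by αΔT L = 10.4×10⁻⁶ × 198 × 2475 = 5.097 mm.
A stress of 47 MPa corresponds to the wall pushing the member back by σL/E = 47×2475/(116×10³) = 1.003 mm.
So the gap has to take up the difference, g_min = δ_free − σL/E = 5.097 − 1.003 = 4.094 mm.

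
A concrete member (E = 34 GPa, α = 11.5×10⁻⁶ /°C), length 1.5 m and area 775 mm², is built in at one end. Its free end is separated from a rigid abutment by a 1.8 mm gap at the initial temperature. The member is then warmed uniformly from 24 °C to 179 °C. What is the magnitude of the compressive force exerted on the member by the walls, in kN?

P ≈ 15.3 kN

Unrestrained expansion: δ_free = αΔT L = 11.5×10⁻⁶ × 155 × 1500 = 2.674 mm.
After closing the 1.8 mm clearance, 2.674 − 1.8 = 0.8738 mm of expansion remains to be suppressed by the wall.
So σ = E(δ_free − g)/L = 34×10³ × 0.8738/1500 = 19.8 MPa.
P = σA = 19.8 × 775 = 15.35 kN.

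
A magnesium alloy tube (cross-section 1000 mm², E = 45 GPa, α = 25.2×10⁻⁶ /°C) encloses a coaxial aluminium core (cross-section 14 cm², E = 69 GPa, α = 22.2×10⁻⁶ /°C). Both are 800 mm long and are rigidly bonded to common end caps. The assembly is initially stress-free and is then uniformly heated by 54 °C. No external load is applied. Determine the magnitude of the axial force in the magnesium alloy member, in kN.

Equilibrium of a rigid end plate with no external load gives equal and opposite internal forces ±P in the two members. Since α_{magnesium alloy} > α_{aluminium}, heating drives the magnesium alloy into compression and the aluminium into tension.
Equating the net (thermal + elastic) strains gives |α₁ − α₂|·ΔT = P·[1/(A₁E₁) + 1/(A₂E₂)].
|α₁ − α₂|·ΔT = 3×10⁻⁶ × 54 = 0.000162.
1/(A₁E₁) + 1/(A₂E₂) = 1/(1000×45×10³) + 1/(1400×69×10³) = 3.257×10⁻⁸ N⁻¹.
So P = 0.000162 / 3.257×10⁻⁸ = 4.973 kN.

P ≈ 4.97 kN (compressive in the magnesium alloy)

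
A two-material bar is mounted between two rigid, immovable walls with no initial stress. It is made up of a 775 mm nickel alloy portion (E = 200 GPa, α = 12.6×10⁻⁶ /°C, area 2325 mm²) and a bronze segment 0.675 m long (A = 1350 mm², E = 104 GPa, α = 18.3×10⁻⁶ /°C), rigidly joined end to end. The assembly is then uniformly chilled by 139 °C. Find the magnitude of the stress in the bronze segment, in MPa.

σ ≈ 352 MPa (tensile)

With the walls removed the bar would change length by δ_free = Σ αᵢΔT Lᵢ = 12.6×10⁻⁶×139×775 + 18.3×10⁻⁶×139×675 = 3.074 mm.
The rigid supports impose zero overall length change; the single axial force P common to all segments must satisfy P Σ Lᵢ/(AᵢEᵢ) = δ_free.
The series flexibility is Σ Lᵢ/(AᵢEᵢ) = 775/(2325×200×10³) + 675/(1350×104×10³) = 6.474×10⁻⁶ mm/N.
Hence P = δ_free / Σ(L/AE) = 3.074/6.474×10⁻⁶ = 474.8 kN (tensile).
σ_{bronze} = P / A = 474800 / 1350 = 351.7 MPa.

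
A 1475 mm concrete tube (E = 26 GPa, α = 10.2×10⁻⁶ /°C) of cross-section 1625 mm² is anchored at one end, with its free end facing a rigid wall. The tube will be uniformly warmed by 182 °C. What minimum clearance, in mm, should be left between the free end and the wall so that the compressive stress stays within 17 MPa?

With no wall the tube would lengthen by αΔT L = 10.2×10⁻⁶ × 182 × 1475 = 2.738 mm.
A stress of 17 MPa corresponds to the wall pushing the tube back by σL/E = 17×1475/(26×10³) = 0.9644 mm.
The gap must absorb the remainder: g_min = 2.738 − 0.9644 = 1.774 mm.

g ≈ 1.77 mm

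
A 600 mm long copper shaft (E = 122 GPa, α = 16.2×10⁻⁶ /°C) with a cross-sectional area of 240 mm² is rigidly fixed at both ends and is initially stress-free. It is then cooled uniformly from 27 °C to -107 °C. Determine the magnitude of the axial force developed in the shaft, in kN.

With zero net strain, σ = E·αΔT = 122 GPa × 16.2×10⁻⁶ × 134 = 264.8 MPa.
Then P = σA = 264.8 × 240 mm² = 63.56 kN, tensile.

P ≈ 63.6 kN (tensile)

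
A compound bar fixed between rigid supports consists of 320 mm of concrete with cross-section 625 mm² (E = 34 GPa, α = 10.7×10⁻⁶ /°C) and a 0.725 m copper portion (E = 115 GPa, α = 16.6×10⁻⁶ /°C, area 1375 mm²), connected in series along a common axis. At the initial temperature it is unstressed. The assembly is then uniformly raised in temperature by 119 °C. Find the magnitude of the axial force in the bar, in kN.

P ≈ 93.6 kN (compressive)

Free thermal expansion of the whole bar: Σ αᵢΔT Lᵢ = 10.7×10⁻⁶×119×320 + 16.6×10⁻⁶×119×725 = 1.84 mm.
The rigid supports impose zero overall length change; the single axial force P common to all segments must satisfy P Σ Lᵢ/(AᵢEᵢ) = δ_free.
Σ Lᵢ/(AᵢEᵢ) = 320/(625×34×10³) + 725/(1375×115×10³) = 1.964×10⁻⁵ mm/N.
Hence P = δ_free / Σ(L/AE) = 1.84/1.964×10⁻⁵ = 93.65 kN (compressive).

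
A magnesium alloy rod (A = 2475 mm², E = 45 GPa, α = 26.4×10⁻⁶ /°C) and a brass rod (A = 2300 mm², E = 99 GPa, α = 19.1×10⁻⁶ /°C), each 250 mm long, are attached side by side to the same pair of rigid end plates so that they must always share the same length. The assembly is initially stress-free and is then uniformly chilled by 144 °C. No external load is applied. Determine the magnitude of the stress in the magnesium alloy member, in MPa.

Both members must finish at the same length. With the larger α, the magnesium alloy tends to over-contract; the plates restrain it, putting the magnesium alloy in tension and the brass in compression. With no external load the two internal forces are equal and opposite, magnitude P.
Equating the net (thermal + elastic) strains gives |α₁ − α₂|·ΔT = P·[1/(A₁E₁) + 1/(A₂E₂)].
|α₁ − α₂|·ΔT = 7.3×10⁻⁶ × 144 = 0.001051.
1/(A₁E₁) + 1/(A₂E₂) = 1/(2475×45×10³) + 1/(2300×99×10³) = 1.337×10⁻⁸ N⁻¹.
P = 0.001051 / 1.337×10⁻⁸ = 78620 N = 78.62 kN.
σ_{magnesium alloy} = P/A₁ = 78620/2475 = 31.77 MPa, tensile.

σ ≈ 31.8 MPa (tensile)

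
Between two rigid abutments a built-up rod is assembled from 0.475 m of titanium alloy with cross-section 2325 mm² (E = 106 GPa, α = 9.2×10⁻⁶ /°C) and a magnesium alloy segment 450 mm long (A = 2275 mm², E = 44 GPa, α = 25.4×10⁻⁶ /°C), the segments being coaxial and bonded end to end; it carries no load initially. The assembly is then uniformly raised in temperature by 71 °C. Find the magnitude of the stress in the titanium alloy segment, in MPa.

σ ≈ 75.1 MPa (compressive)

If the supports were absent, the total length change would be Σ αᵢΔT Lᵢ = 9.2×10⁻⁶×71×475 + 25.4×10⁻⁶×71×450 = 1.122 mm.
The walls prevent any net length change, so an axial force P (same in every segment) develops. Compatibility: P · Σ Lᵢ/(AᵢEᵢ) = δ_free.
The series flexibility is Σ Lᵢ/(AᵢEᵢ) = 475/(2325×106×10³) + 450/(2275×44×10³) = 6.423×10⁻⁶ mm/N.
So P = 1.122 / 6.423×10⁻⁶ = 174.7 kN, compressive.
σ_{titanium alloy} = P / A = 174700 / 2325 = 75.12 MPa.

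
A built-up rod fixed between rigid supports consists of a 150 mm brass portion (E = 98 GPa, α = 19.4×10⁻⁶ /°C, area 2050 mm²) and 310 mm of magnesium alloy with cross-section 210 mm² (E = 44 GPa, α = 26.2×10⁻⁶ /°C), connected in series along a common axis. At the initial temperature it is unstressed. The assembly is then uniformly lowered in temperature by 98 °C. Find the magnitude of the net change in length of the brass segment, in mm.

Free thermal contraction of the whole bar: Σ αᵢΔT Lᵢ = 19.4×10⁻⁶×98×150 + 26.2×10⁻⁶×98×310 = 1.081 mm.
The walls prevent any net length change, so an axial force P (same in every segment) develops. Compatibility: P · Σ Lᵢ/(AᵢEᵢ) = δ_free.
The series flexibility is Σ Lᵢ/(AᵢEᵢ) = 150/(2050×98×10³) + 310/(210×44×10³) = 3.43×10⁻⁵ mm/N.
So P = 1.081 / 3.43×10⁻⁵ = 31.52 kN, tensile.
For the brass segment, free thermal change = 19.4×10⁻⁶×98×150 = 0.2852 mm and elastic change from P = 31520×150/(2050×98×10³) = 0.02354 mm; these oppose, so the net change is 0.262 mm (segment shortens).

|ΔL| ≈ 0.262 mm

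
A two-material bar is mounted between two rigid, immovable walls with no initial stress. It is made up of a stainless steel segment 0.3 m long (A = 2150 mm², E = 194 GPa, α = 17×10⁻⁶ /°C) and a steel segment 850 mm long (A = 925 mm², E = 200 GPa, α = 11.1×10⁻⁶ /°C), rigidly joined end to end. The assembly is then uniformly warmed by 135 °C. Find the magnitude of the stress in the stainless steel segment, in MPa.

σ ≈ 172 MPa (compressive)

If the supports were absent, the total length change would be Σ αᵢΔT Lᵢ = 17×10⁻⁶×135×300 + 11.1×10⁻⁶×135×850 = 1.962 mm.
The rigid supports impose zero overall length change; the single axial force P common to all segments must satisfy P Σ Lᵢ/(AᵢEᵢ) = δ_free.
The series flexibility is Σ Lᵢ/(AᵢEᵢ) = 300/(2150×194×10³) + 850/(925×200×10³) = 5.314×10⁻⁶ mm/N.
P = 1.962 / 5.314×10⁻⁶ = 369300 N = 369.3 kN, compressive.
σ_{stainless steel} = P / A = 369300 / 2150 = 171.8 MPa.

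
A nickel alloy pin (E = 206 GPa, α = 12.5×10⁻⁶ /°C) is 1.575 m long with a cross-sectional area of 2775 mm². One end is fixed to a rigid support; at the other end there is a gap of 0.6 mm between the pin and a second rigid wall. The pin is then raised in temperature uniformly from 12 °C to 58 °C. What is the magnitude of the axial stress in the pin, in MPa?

σ ≈ 40 MPa (compressive)

If the wall were absent the pin would grow by αΔT L = 12.5×10⁻⁶ × 46 × 1575 = 0.9056 mm.
This exceeds the 0.6 mm gap, so the wall pushes back. The portion of expansion that must be recovered elastically is δ_free − gap = 0.9056 − 0.6 = 0.3056 mm.
That suppressed elongation corresponds to σ = E·Δ/L = 206×10³ × 0.3056/1575 = 39.97 MPa.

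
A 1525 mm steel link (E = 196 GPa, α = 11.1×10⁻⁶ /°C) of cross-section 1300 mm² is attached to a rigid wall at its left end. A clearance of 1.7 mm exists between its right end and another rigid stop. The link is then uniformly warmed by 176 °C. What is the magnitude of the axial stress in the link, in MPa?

σ ≈ 164 MPa (compressive)

Free thermal elongation = αΔT L = 11.1×10⁻⁶ × 176 × 1525 = 2.979 mm.
After closing the 1.7 mm clearance, 2.979 − 1.7 = 1.279 mm of expansion remains to be suppressed by the wall.
Compatibility: PL/(AE) = 1.279 mm, so σ = P/A = E × (1.279/1525) = 164.4 MPa.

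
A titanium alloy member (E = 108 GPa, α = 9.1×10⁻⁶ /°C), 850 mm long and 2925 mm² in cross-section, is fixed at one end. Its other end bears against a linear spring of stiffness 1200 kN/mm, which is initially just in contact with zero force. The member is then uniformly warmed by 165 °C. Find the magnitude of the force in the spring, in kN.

The unrestrained thermal change is αΔT L = 9.1×10⁻⁶ × 165 × 850 = 1.276 mm.
With a force P in the spring, the elastic change of the member is PL/(AE) and that of the spring is P/k; compatibility requires their sum to equal δ_free.
So P = δ_free / [L/(AE) + 1/k] = 1.276 / [ 850/(2925×108×10³) + 1/(1200×10³) ].
P = 1.276 / 3.524×10⁻⁶ = 362200 N.

P ≈ 362 kN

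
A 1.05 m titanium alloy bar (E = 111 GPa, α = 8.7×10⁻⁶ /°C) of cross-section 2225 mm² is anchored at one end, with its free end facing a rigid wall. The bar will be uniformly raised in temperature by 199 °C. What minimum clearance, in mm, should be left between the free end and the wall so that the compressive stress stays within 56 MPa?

With no wall the bar would lengthen by αΔT L = 8.7×10⁻⁶ × 199 × 1050 = 1.818 mm.
At the allowable stress the elastic shortening the wall may impose is σL/E = 56 × 1050 / (111×10³) = 0.5297 mm.
So the gap has to take up the difference, g_min = δ_free − σL/E = 1.818 − 0.5297 = 1.288 mm.

g ≈ 1.29 mm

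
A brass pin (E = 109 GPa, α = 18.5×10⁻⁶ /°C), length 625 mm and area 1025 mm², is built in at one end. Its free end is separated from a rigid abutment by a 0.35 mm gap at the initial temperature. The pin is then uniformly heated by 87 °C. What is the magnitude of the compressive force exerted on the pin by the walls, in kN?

P ≈ 117 kN

Free thermal elongation = αΔT L = 18.5×10⁻⁶ × 87 × 625 = 1.006 mm.
This exceeds the 0.35 mm gap, so the wall pushes back. The portion of expansion that must be recovered elastically is δ_free − gap = 1.006 − 0.35 = 0.6559 mm.
That suppressed elongation corresponds to σ = E·Δ/L = 109×10³ × 0.6559/625 = 114.4 MPa.
Force on the wall = σA = 114.4 × 1025 mm² = 117.3 kN.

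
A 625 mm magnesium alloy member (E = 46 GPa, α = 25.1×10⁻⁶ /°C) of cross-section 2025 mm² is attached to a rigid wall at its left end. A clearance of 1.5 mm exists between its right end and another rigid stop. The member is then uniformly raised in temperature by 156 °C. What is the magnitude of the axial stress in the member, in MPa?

If the wall were absent the member would grow by αΔT L = 25.1×10⁻⁶ × 156 × 625 = 2.447 mm.
The gap closes (δ_free > 1.5 mm) and the wall then resists a further 2.447 − 1.5 = 0.9472 mm of expansion.
That suppressed elongation corresponds to σ = E·Δ/L = 46×10³ × 0.9472/625 = 69.72 MPa.

σ ≈ 69.7 MPa (compressive)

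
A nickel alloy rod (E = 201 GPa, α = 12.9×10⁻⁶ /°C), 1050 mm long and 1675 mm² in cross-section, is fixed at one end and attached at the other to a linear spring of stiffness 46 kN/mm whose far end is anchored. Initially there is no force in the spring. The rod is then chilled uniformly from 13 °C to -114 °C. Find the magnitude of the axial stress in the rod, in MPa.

σ ≈ 41.3 MPa (tensile)

If the spring were absent the rod would shorten by αΔT L = 12.9×10⁻⁶ × 127 × 1050 = 1.72 mm.
Let P be the tensile force in the spring. The rod extends elastically by PL/(AE) and the spring stretches by P/k; together these equal δ_free.
P [ L/(AE) + 1/k ] = δ_free → P [ 1050/(1675×201×10³) + 1/(46×10³) ] = 1.72.
P = 1.72 / 2.486×10⁻⁵ = 69200 N.
σ = P/A = 69200/1675 = 41.31 MPa.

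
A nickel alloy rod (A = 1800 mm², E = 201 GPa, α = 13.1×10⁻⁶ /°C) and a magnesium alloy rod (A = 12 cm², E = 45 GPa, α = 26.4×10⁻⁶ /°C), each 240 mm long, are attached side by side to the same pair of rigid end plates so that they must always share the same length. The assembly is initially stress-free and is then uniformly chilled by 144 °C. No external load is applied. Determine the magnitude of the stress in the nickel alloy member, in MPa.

Both members must finish at the same length. With the larger α, the magnesium alloy tends to over-contract; the plates restrain it, putting the magnesium alloy in tension and the nickel alloy in compression. With no external load the two internal forces are equal and opposite, magnitude P.
Setting the final lengths equal and cancelling L: (α₁ − α₂)ΔT = P/(A₁E₁) + P/(A₂E₂).
|α₁ − α₂|·ΔT = 13.3×10⁻⁶ × 144 = 0.001915.
1/(A₁E₁) + 1/(A₂E₂) = 1/(1800×201×10³) + 1/(1200×45×10³) = 2.128×10⁻⁸ N⁻¹.
So P = 0.001915 / 2.128×10⁻⁸ = 89.99 kN.
σ_{nickel alloy} = P/A₁ = 89990/1800 = 49.99 MPa, compressive.

σ ≈ 50 MPa (compressive)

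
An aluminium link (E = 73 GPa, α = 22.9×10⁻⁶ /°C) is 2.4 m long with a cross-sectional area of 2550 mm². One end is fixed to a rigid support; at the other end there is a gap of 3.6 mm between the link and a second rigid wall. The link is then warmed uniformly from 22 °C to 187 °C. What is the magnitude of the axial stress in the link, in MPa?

σ ≈ 166 MPa (compressive)

If the wall were absent the link would grow by αΔT L = 22.9×10⁻⁶ × 165 × 2400 = 9.068 mm.
This exceeds the 3.6 mm gap, so the wall pushes back. The portion of expansion that must be recovered elastically is δ_free − gap = 9.068 − 3.6 = 5.468 mm.
So σ = E(δ_free − g)/L = 73×10³ × 5.468/2400 = 166.3 MPa.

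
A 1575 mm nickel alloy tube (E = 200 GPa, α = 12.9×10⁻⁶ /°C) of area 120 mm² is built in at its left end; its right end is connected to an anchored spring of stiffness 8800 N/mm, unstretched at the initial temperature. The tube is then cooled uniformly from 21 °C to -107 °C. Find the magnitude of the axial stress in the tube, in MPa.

If the spring were absent the tube would shorten by αΔT L = 12.9×10⁻⁶ × 128 × 1575 = 2.601 mm.
With a force P in the spring, the elastic change of the tube is PL/(AE) and that of the spring is P/k; compatibility requires their sum to equal δ_free.
So P = δ_free / [L/(AE) + 1/k] = 2.601 / [ 1575/(120×200×10³) + 1/(8800) ].
P = 2.601 / 0.0001793 = 14510 N.
σ = P/A = 14510/120 = 120.9 MPa.

σ ≈ 121 MPa (tensile)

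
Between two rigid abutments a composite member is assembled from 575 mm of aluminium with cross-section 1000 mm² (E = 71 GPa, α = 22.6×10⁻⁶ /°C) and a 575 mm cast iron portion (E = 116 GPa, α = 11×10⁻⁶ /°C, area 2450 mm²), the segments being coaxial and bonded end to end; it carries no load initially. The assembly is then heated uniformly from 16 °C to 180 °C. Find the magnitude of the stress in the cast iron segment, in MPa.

σ ≈ 128 MPa (compressive)

With the walls removed the bar would change length by δ_free = Σ αᵢΔT Lᵢ = 22.6×10⁻⁶×164×575 + 11×10⁻⁶×164×575 = 3.168 mm.
The rigid supports impose zero overall length change; the single axial force P common to all segments must satisfy P Σ Lᵢ/(AᵢEᵢ) = δ_free.
The series flexibility is Σ Lᵢ/(AᵢEᵢ) = 575/(1000×71×10³) + 575/(2450×116×10³) = 1.012×10⁻⁵ mm/N.
So P = 3.168 / 1.012×10⁻⁵ = 313 kN, compressive.
σ_{cast iron} = P / A = 313000 / 2450 = 127.8 MPa.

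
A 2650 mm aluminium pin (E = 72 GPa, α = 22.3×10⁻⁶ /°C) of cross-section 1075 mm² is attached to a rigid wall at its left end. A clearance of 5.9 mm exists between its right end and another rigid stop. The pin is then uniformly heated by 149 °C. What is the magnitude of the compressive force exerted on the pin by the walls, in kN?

P ≈ 84.9 kN

Free thermal elongation = αΔT L = 22.3×10⁻⁶ × 149 × 2650 = 8.805 mm.
After closing the 5.9 mm clearance, 8.805 − 5.9 = 2.905 mm of expansion remains to be suppressed by the wall.
That suppressed elongation corresponds to σ = E·Δ/L = 72×10³ × 2.905/2650 = 78.93 MPa.
P = σA = 78.93 × 1075 = 84.85 kN.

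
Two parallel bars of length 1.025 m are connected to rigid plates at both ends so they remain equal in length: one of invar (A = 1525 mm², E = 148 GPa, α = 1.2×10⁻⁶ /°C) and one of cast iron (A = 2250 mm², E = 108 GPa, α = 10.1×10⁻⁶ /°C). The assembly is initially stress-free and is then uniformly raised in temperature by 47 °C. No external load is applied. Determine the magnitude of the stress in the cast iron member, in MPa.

σ ≈ 21.8 MPa (compressive)

Both members must finish at the same length. With the larger α, the cast iron tends to over-expand; the plates restrain it, putting the cast iron in compression and the invar in tension. With no external load the two internal forces are equal and opposite, magnitude P.
Setting the final lengths equal and cancelling L: (α₁ − α₂)ΔT = P/(A₁E₁) + P/(A₂E₂).
|α₁ − α₂|·ΔT = 8.9×10⁻⁶ × 47 = 0.0004183.
1/(A₁E₁) + 1/(A₂E₂) = 1/(1525×148×10³) + 1/(2250×108×10³) = 8.546×10⁻⁹ N⁻¹.
P = 0.0004183 / 8.546×10⁻⁹ = 48950 N = 48.95 kN.
σ_{cast iron} = P/A₂ = 48950/2250 = 21.75 MPa, compressive.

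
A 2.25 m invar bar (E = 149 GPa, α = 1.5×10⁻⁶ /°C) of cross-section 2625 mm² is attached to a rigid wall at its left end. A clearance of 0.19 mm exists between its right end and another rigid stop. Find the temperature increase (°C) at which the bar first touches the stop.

ΔT ≈ 56.3 °C

The gap closes when αΔT L = 0.19 mm, since the bar is still unstressed at that instant.
So ΔT = g/(αL) = 0.19/(1.5×10⁻⁶ × 2250) = 56.3 °C.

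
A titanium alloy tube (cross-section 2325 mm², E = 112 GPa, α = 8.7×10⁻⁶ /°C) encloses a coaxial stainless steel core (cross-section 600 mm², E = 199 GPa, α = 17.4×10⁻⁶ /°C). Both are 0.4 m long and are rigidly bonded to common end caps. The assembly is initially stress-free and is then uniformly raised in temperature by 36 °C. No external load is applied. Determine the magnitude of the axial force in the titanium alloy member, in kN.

P ≈ 25.6 kN (tensile in the titanium alloy)

The stainless steel has the larger α, so on heating it would change length more than the titanium alloy if both were free. The rigid plates force a common final length, so the stainless steel is put into compression and the titanium alloy into tension, with equal and opposite forces P (no external load).
Compatibility of the two members (thermal + elastic change equal): (α₁ − α₂)ΔT = P·[1/(A₁E₁) + 1/(A₂E₂)].
|α₁ − α₂|·ΔT = 8.7×10⁻⁶ × 36 = 0.0003132.
1/(A₁E₁) + 1/(A₂E₂) = 1/(2325×112×10³) + 1/(600×199×10³) = 1.222×10⁻⁸ N⁻¹.
So P = 0.0003132 / 1.222×10⁻⁸ = 25.64 kN.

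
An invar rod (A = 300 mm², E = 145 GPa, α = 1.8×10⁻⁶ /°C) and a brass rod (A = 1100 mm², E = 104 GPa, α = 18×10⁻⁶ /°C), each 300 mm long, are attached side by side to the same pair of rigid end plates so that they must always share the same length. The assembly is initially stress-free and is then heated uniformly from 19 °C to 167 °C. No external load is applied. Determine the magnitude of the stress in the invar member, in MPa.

Equilibrium of a rigid end plate with no external load gives equal and opposite internal forces ±P in the two members. Since α_{brass} > α_{invar}, heating drives the brass into compression and the invar into tension.
Setting the final lengths equal and cancelling L: (α₁ − α₂)ΔT = P/(A₁E₁) + P/(A₂E₂).
|α₁ − α₂|·ΔT = 16.2×10⁻⁶ × 148 = 0.002398.
1/(A₁E₁) + 1/(A₂E₂) = 1/(300×145×10³) + 1/(1100×104×10³) = 3.173×10⁻⁸ N⁻¹.
P = 0.002398 / 3.173×10⁻⁸ = 75560 N = 75.56 kN.
σ_{invar} = P/A₁ = 75560/300 = 251.9 MPa, tensile.

σ ≈ 252 MPa (tensile)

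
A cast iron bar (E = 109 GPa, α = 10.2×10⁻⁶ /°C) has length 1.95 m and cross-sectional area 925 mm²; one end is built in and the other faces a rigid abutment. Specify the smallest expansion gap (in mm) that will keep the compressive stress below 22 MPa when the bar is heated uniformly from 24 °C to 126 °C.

Free expansion if unrestrained: δ_free = αΔT L = 10.2×10⁻⁶ × 102 × 1950 = 2.029 mm.
A stress of 22 MPa corresponds to the wall pushing the bar back by σL/E = 22×1950/(109×10³) = 0.3936 mm.
The gap must absorb the remainder: g_min = 2.029 − 0.3936 = 1.635 mm.

g ≈ 1.64 mm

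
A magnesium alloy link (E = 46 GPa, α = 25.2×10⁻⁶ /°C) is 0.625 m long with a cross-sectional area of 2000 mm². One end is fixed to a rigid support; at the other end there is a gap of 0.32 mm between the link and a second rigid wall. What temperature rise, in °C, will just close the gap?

ΔT ≈ 20.3 °C

The gap closes when αΔT L = 0.32 mm, since the link is still unstressed at that instant.
ΔT = 0.32 / (25.2×10⁻⁶ × 625) = 20.32 °C.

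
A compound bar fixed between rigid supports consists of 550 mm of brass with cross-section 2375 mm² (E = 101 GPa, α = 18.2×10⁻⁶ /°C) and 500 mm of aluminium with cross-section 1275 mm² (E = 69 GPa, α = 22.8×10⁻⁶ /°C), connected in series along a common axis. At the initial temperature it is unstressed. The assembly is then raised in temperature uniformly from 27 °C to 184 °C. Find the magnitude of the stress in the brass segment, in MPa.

If the supports were absent, the total length change would be Σ αᵢΔT Lᵢ = 18.2×10⁻⁶×157×550 + 22.8×10⁻⁶×157×500 = 3.361 mm.
The walls prevent any net length change, so an axial force P (same in every segment) develops. Compatibility: P · Σ Lᵢ/(AᵢEᵢ) = δ_free.
Σ Lᵢ/(AᵢEᵢ) = 550/(2375×101×10³) + 500/(1275×69×10³) = 7.976×10⁻⁶ mm/N.
Hence P = δ_free / Σ(L/AE) = 3.361/7.976×10⁻⁶ = 421.4 kN (compressive).
σ_{brass} = P / A = 421400 / 2375 = 177.4 MPa.

σ ≈ 177 MPa (compressive)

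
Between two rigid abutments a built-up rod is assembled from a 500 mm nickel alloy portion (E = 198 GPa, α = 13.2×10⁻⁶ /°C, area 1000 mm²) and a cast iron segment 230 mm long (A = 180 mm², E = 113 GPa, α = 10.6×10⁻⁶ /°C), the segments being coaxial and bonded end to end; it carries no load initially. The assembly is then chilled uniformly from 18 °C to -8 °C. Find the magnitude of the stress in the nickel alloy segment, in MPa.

σ ≈ 17 MPa (tensile)

If the supports were absent, the total length change would be Σ αᵢΔT Lᵢ = 13.2×10⁻⁶×26×500 + 10.6×10⁻⁶×26×230 = 0.235 mm.
Since the ends are fixed, an axial force P builds up, equal in every segment, with P · Σ Lᵢ/(AᵢEᵢ) = δ_free.
Σ Lᵢ/(AᵢEᵢ) = 500/(1000×198×10³) + 230/(180×113×10³) = 1.383×10⁻⁵ mm/N.
Hence P = δ_free / Σ(L/AE) = 0.235/1.383×10⁻⁵ = 16.99 kN (tensile).
σ_{nickel alloy} = P / A = 16990 / 1000 = 16.99 MPa.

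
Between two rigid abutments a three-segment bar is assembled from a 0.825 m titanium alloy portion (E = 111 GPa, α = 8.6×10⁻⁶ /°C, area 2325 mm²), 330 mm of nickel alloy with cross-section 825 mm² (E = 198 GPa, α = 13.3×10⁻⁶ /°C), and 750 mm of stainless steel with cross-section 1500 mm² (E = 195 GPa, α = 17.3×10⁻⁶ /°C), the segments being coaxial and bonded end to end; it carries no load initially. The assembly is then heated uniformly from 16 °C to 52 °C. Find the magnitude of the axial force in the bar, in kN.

With the walls removed the bar would change length by δ_free = Σ αᵢΔT Lᵢ = 8.6×10⁻⁶×36×825 + 13.3×10⁻⁶×36×330 + 17.3×10⁻⁶×36×750 = 0.8805 mm.
Since the ends are fixed, an axial force P builds up, equal in every segment, with P · Σ Lᵢ/(AᵢEᵢ) = δ_free.
Σ Lᵢ/(AᵢEᵢ) = 825/(2325×111×10³) + 330/(825×198×10³) + 750/(1500×195×10³) = 7.781×10⁻⁶ mm/N.
So P = 0.8805 / 7.781×10⁻⁶ = 113.2 kN, compressive.

P ≈ 113 kN (compressive)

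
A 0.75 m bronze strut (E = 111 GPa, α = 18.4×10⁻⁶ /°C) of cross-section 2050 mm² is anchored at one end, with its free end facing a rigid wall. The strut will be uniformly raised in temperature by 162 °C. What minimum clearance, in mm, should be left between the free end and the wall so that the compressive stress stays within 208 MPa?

g ≈ 0.83 mm

With no wall the strut would lengthen by αΔT L = 18.4×10⁻⁶ × 162 × 750 = 2.236 mm.
A stress of 208 MPa corresponds to the wall pushing the strut back by σL/E = 208×750/(111×10³) = 1.405 mm.
So the gap has to take up the difference, g_min = δ_free − σL/E = 2.236 − 1.405 = 0.8302 mm.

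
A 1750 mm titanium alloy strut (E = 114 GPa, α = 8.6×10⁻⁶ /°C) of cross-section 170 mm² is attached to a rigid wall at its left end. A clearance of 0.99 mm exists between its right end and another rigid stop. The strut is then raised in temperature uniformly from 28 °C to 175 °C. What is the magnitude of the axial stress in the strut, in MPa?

Free thermal elongation = αΔT L = 8.6×10⁻⁶ × 147 × 1750 = 2.212 mm.
The gap closes (δ_free > 0.99 mm) and the wall then resists a further 2.212 − 0.99 = 1.222 mm of expansion.
So σ = E(δ_free − g)/L = 114×10³ × 1.222/1750 = 79.63 MPa.

σ ≈ 79.6 MPa (compressive)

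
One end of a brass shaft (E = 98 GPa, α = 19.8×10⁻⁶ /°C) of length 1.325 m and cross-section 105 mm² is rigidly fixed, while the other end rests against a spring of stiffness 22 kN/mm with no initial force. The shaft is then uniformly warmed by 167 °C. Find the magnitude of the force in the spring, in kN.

P ≈ 25.1 kN

If the spring were absent the shaft would lengthen by αΔT L = 19.8×10⁻⁶ × 167 × 1325 = 4.381 mm.
With a force P in the spring, the elastic change of the shaft is PL/(AE) and that of the spring is P/k; compatibility requires their sum to equal δ_free.
P [ L/(AE) + 1/k ] = δ_free → P [ 1325/(105×98×10³) + 1/(22×10³) ] = 4.381.
P = 4.381 / 0.0001742 = 25150 N.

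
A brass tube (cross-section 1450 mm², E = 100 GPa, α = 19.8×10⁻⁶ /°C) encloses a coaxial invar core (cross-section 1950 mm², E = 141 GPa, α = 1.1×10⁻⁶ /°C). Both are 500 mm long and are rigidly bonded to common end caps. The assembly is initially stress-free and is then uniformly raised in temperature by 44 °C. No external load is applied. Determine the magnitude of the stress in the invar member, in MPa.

Both members must finish at the same length. With the larger α, the brass tends to over-expand; the plates restrain it, putting the brass in compression and the invar in tension. With no external load the two internal forces are equal and opposite, magnitude P.
Compatibility of the two members (thermal + elastic change equal): (α₁ − α₂)ΔT = P·[1/(A₁E₁) + 1/(A₂E₂)].
|α₁ − α₂|·ΔT = 18.7×10⁻⁶ × 44 = 0.0008228.
1/(A₁E₁) + 1/(A₂E₂) = 1/(1450×100×10³) + 1/(1950×141×10³) = 1.053×10⁻⁸ N⁻¹.
P = 0.0008228 / 1.053×10⁻⁸ = 78110 N = 78.11 kN.
σ_{invar} = P/A₂ = 78110/1950 = 40.06 MPa, tensile.

σ ≈ 40.1 MPa (tensile)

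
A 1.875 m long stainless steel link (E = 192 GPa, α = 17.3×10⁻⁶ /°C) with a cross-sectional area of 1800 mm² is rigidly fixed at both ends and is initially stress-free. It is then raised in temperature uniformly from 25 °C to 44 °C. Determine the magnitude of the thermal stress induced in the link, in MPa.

Because both ends are immovable the net strain is zero, and the suppressed thermal strain is αΔT = 17.3×10⁻⁶ × 19 = 328.7×10⁻⁶.
The stress required to suppress this strain is σ = Eε = 192×10³ × 328.7×10⁻⁶ = 63.11 MPa, compressive since the link is trying to expand.

σ ≈ 63.1 MPa (compressive)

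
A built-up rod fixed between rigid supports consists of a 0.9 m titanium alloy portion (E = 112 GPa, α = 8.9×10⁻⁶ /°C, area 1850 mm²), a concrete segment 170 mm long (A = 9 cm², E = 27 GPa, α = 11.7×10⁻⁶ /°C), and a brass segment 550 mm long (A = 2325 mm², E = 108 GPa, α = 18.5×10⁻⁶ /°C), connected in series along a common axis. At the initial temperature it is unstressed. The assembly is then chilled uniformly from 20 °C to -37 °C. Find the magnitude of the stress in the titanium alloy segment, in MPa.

With the walls removed the bar would change length by δ_free = Σ αᵢΔT Lᵢ = 8.9×10⁻⁶×57×900 + 11.7×10⁻⁶×57×170 + 18.5×10⁻⁶×57×550 = 1.15 mm.
The rigid supports impose zero overall length change; the single axial force P common to all segments must satisfy P Σ Lᵢ/(AᵢEᵢ) = δ_free.
Σ Lᵢ/(AᵢEᵢ) = 900/(1850×112×10³) + 170/(900×27×10³) + 550/(2325×108×10³) = 1.353×10⁻⁵ mm/N.
P = 1.15 / 1.353×10⁻⁵ = 84990 N = 84.99 kN, tensile.
σ_{titanium alloy} = P / A = 84990 / 1850 = 45.94 MPa.

σ ≈ 45.9 MPa (tensile)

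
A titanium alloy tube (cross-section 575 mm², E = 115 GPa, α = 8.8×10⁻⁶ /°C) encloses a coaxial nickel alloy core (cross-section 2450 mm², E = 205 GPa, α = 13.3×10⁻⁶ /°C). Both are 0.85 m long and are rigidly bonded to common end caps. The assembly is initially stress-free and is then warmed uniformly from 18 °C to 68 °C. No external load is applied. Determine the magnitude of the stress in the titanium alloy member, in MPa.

σ ≈ 22.9 MPa (tensile)

The nickel alloy has the larger α, so on heating it would change length more than the titanium alloy if both were free. The rigid plates force a common final length, so the nickel alloy is put into compression and the titanium alloy into tension, with equal and opposite forces P (no external load).
Compatibility of the two members (thermal + elastic change equal): (α₁ − α₂)ΔT = P·[1/(A₁E₁) + 1/(A₂E₂)].
|α₁ − α₂|·ΔT = 4.5×10⁻⁶ × 50 = 0.000225.
1/(A₁E₁) + 1/(A₂E₂) = 1/(575×115×10³) + 1/(2450×205×10³) = 1.711×10⁻⁸ N⁻¹.
P = 0.000225 / 1.711×10⁻⁸ = 13150 N = 13.15 kN.
σ_{titanium alloy} = P/A₁ = 13150/575 = 22.86 MPa, tensile.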